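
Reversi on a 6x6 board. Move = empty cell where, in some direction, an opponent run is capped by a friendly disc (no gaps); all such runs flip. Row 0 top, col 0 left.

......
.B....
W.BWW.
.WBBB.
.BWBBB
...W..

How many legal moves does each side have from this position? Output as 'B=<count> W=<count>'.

Answer: B=10 W=9

Derivation:
-- B to move --
(1,0): no bracket -> illegal
(1,2): flips 1 -> legal
(1,3): flips 1 -> legal
(1,4): flips 2 -> legal
(1,5): flips 1 -> legal
(2,1): flips 1 -> legal
(2,5): flips 2 -> legal
(3,0): flips 1 -> legal
(3,5): no bracket -> illegal
(4,0): flips 1 -> legal
(5,1): flips 1 -> legal
(5,2): flips 1 -> legal
(5,4): no bracket -> illegal
B mobility = 10
-- W to move --
(0,0): no bracket -> illegal
(0,1): no bracket -> illegal
(0,2): flips 1 -> legal
(1,0): no bracket -> illegal
(1,2): flips 2 -> legal
(1,3): flips 1 -> legal
(2,1): flips 1 -> legal
(2,5): no bracket -> illegal
(3,0): no bracket -> illegal
(3,5): flips 4 -> legal
(4,0): flips 1 -> legal
(5,0): flips 2 -> legal
(5,1): flips 1 -> legal
(5,2): no bracket -> illegal
(5,4): flips 2 -> legal
(5,5): no bracket -> illegal
W mobility = 9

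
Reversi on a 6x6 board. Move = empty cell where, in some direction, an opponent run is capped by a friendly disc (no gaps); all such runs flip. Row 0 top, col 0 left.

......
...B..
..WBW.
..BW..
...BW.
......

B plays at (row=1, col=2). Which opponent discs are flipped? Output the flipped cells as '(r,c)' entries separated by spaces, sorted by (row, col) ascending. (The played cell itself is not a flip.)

Dir NW: first cell '.' (not opp) -> no flip
Dir N: first cell '.' (not opp) -> no flip
Dir NE: first cell '.' (not opp) -> no flip
Dir W: first cell '.' (not opp) -> no flip
Dir E: first cell 'B' (not opp) -> no flip
Dir SW: first cell '.' (not opp) -> no flip
Dir S: opp run (2,2) capped by B -> flip
Dir SE: first cell 'B' (not opp) -> no flip

Answer: (2,2)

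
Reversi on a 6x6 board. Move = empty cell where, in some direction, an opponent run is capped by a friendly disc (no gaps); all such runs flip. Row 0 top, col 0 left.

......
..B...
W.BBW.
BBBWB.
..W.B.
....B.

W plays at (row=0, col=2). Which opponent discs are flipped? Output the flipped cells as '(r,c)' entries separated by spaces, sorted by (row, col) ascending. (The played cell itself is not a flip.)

Dir NW: edge -> no flip
Dir N: edge -> no flip
Dir NE: edge -> no flip
Dir W: first cell '.' (not opp) -> no flip
Dir E: first cell '.' (not opp) -> no flip
Dir SW: first cell '.' (not opp) -> no flip
Dir S: opp run (1,2) (2,2) (3,2) capped by W -> flip
Dir SE: first cell '.' (not opp) -> no flip

Answer: (1,2) (2,2) (3,2)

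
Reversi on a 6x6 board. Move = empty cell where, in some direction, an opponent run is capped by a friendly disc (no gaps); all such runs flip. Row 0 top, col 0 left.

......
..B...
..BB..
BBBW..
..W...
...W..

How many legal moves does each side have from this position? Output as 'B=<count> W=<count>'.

Answer: B=4 W=4

Derivation:
-- B to move --
(2,4): no bracket -> illegal
(3,4): flips 1 -> legal
(4,1): no bracket -> illegal
(4,3): flips 1 -> legal
(4,4): flips 1 -> legal
(5,1): no bracket -> illegal
(5,2): flips 1 -> legal
(5,4): no bracket -> illegal
B mobility = 4
-- W to move --
(0,1): no bracket -> illegal
(0,2): flips 3 -> legal
(0,3): no bracket -> illegal
(1,1): flips 1 -> legal
(1,3): flips 1 -> legal
(1,4): no bracket -> illegal
(2,0): flips 1 -> legal
(2,1): no bracket -> illegal
(2,4): no bracket -> illegal
(3,4): no bracket -> illegal
(4,0): no bracket -> illegal
(4,1): no bracket -> illegal
(4,3): no bracket -> illegal
W mobility = 4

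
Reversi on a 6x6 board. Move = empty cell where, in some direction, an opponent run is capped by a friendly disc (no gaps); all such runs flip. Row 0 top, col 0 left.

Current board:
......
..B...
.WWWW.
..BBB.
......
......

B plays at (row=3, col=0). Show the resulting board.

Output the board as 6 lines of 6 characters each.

Answer: ......
..B...
.BWWW.
B.BBB.
......
......

Derivation:
Place B at (3,0); scan 8 dirs for brackets.
Dir NW: edge -> no flip
Dir N: first cell '.' (not opp) -> no flip
Dir NE: opp run (2,1) capped by B -> flip
Dir W: edge -> no flip
Dir E: first cell '.' (not opp) -> no flip
Dir SW: edge -> no flip
Dir S: first cell '.' (not opp) -> no flip
Dir SE: first cell '.' (not opp) -> no flip
All flips: (2,1)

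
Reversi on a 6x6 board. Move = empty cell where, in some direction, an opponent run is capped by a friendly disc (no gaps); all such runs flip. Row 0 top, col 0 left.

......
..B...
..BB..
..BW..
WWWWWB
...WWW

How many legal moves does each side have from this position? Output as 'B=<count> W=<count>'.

Answer: B=3 W=7

Derivation:
-- B to move --
(2,4): no bracket -> illegal
(3,0): no bracket -> illegal
(3,1): no bracket -> illegal
(3,4): flips 1 -> legal
(3,5): no bracket -> illegal
(5,0): flips 1 -> legal
(5,1): no bracket -> illegal
(5,2): flips 1 -> legal
B mobility = 3
-- W to move --
(0,1): no bracket -> illegal
(0,2): flips 3 -> legal
(0,3): no bracket -> illegal
(1,1): flips 1 -> legal
(1,3): flips 1 -> legal
(1,4): flips 2 -> legal
(2,1): flips 1 -> legal
(2,4): no bracket -> illegal
(3,1): flips 1 -> legal
(3,4): no bracket -> illegal
(3,5): flips 1 -> legal
W mobility = 7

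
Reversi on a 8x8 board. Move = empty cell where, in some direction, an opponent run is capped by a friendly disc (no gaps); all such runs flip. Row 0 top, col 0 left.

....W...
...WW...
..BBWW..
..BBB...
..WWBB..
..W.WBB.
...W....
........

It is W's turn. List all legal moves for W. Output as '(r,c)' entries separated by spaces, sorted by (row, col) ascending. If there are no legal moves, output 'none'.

Answer: (1,2) (2,1) (3,1) (3,6) (4,1) (4,6) (5,7)

Derivation:
(1,1): no bracket -> illegal
(1,2): flips 2 -> legal
(2,1): flips 3 -> legal
(3,1): flips 1 -> legal
(3,5): no bracket -> illegal
(3,6): flips 1 -> legal
(4,1): flips 2 -> legal
(4,6): flips 2 -> legal
(4,7): no bracket -> illegal
(5,3): no bracket -> illegal
(5,7): flips 2 -> legal
(6,4): no bracket -> illegal
(6,5): no bracket -> illegal
(6,6): no bracket -> illegal
(6,7): no bracket -> illegal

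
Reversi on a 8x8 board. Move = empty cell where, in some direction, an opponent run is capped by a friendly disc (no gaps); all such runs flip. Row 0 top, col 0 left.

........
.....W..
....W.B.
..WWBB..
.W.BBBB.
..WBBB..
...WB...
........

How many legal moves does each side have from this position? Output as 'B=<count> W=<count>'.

Answer: B=12 W=8

Derivation:
-- B to move --
(0,4): flips 1 -> legal
(0,5): no bracket -> illegal
(0,6): no bracket -> illegal
(1,3): flips 1 -> legal
(1,4): flips 1 -> legal
(1,6): no bracket -> illegal
(2,1): flips 1 -> legal
(2,2): flips 1 -> legal
(2,3): flips 1 -> legal
(2,5): no bracket -> illegal
(3,0): no bracket -> illegal
(3,1): flips 2 -> legal
(4,0): no bracket -> illegal
(4,2): no bracket -> illegal
(5,0): no bracket -> illegal
(5,1): flips 1 -> legal
(6,1): flips 1 -> legal
(6,2): flips 1 -> legal
(7,2): flips 1 -> legal
(7,3): flips 1 -> legal
(7,4): no bracket -> illegal
B mobility = 12
-- W to move --
(1,6): no bracket -> illegal
(1,7): no bracket -> illegal
(2,3): no bracket -> illegal
(2,5): flips 2 -> legal
(2,7): no bracket -> illegal
(3,6): flips 4 -> legal
(3,7): flips 1 -> legal
(4,2): no bracket -> illegal
(4,7): no bracket -> illegal
(5,6): flips 3 -> legal
(5,7): flips 2 -> legal
(6,2): no bracket -> illegal
(6,5): flips 3 -> legal
(6,6): flips 2 -> legal
(7,3): no bracket -> illegal
(7,4): flips 4 -> legal
(7,5): no bracket -> illegal
W mobility = 8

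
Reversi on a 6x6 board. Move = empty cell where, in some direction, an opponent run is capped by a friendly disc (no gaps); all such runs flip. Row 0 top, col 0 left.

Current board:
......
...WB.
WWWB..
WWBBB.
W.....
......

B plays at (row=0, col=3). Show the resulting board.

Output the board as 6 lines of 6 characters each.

Answer: ...B..
...BB.
WWWB..
WWBBB.
W.....
......

Derivation:
Place B at (0,3); scan 8 dirs for brackets.
Dir NW: edge -> no flip
Dir N: edge -> no flip
Dir NE: edge -> no flip
Dir W: first cell '.' (not opp) -> no flip
Dir E: first cell '.' (not opp) -> no flip
Dir SW: first cell '.' (not opp) -> no flip
Dir S: opp run (1,3) capped by B -> flip
Dir SE: first cell 'B' (not opp) -> no flip
All flips: (1,3)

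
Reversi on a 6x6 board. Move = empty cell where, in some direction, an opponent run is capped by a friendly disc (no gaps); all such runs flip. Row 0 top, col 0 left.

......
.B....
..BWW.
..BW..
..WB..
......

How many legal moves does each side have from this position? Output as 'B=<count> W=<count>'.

-- B to move --
(1,2): no bracket -> illegal
(1,3): flips 2 -> legal
(1,4): flips 1 -> legal
(1,5): no bracket -> illegal
(2,5): flips 2 -> legal
(3,1): no bracket -> illegal
(3,4): flips 1 -> legal
(3,5): no bracket -> illegal
(4,1): flips 1 -> legal
(4,4): flips 1 -> legal
(5,1): no bracket -> illegal
(5,2): flips 1 -> legal
(5,3): no bracket -> illegal
B mobility = 7
-- W to move --
(0,0): flips 2 -> legal
(0,1): no bracket -> illegal
(0,2): no bracket -> illegal
(1,0): no bracket -> illegal
(1,2): flips 2 -> legal
(1,3): no bracket -> illegal
(2,0): no bracket -> illegal
(2,1): flips 1 -> legal
(3,1): flips 1 -> legal
(3,4): no bracket -> illegal
(4,1): flips 1 -> legal
(4,4): flips 1 -> legal
(5,2): no bracket -> illegal
(5,3): flips 1 -> legal
(5,4): no bracket -> illegal
W mobility = 7

Answer: B=7 W=7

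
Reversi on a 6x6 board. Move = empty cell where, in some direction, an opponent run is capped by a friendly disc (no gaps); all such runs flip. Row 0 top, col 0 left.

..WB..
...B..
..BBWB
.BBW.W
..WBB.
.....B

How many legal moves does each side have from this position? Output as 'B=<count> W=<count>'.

Answer: B=6 W=9

Derivation:
-- B to move --
(0,1): flips 1 -> legal
(1,1): no bracket -> illegal
(1,2): no bracket -> illegal
(1,4): no bracket -> illegal
(1,5): no bracket -> illegal
(3,4): flips 1 -> legal
(4,1): flips 1 -> legal
(4,5): flips 1 -> legal
(5,1): no bracket -> illegal
(5,2): flips 1 -> legal
(5,3): flips 1 -> legal
B mobility = 6
-- W to move --
(0,4): flips 1 -> legal
(1,1): flips 1 -> legal
(1,2): flips 2 -> legal
(1,4): no bracket -> illegal
(1,5): flips 1 -> legal
(2,0): flips 1 -> legal
(2,1): flips 2 -> legal
(3,0): flips 2 -> legal
(3,4): no bracket -> illegal
(4,0): no bracket -> illegal
(4,1): no bracket -> illegal
(4,5): flips 2 -> legal
(5,2): no bracket -> illegal
(5,3): flips 2 -> legal
(5,4): no bracket -> illegal
W mobility = 9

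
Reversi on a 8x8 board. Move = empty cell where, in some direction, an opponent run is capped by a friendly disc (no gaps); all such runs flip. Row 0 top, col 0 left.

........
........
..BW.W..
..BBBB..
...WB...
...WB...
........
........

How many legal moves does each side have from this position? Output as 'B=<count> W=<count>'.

Answer: B=10 W=6

Derivation:
-- B to move --
(1,2): flips 1 -> legal
(1,3): flips 1 -> legal
(1,4): flips 1 -> legal
(1,5): flips 1 -> legal
(1,6): flips 1 -> legal
(2,4): flips 1 -> legal
(2,6): no bracket -> illegal
(3,6): no bracket -> illegal
(4,2): flips 1 -> legal
(5,2): flips 2 -> legal
(6,2): flips 1 -> legal
(6,3): flips 2 -> legal
(6,4): no bracket -> illegal
B mobility = 10
-- W to move --
(1,1): no bracket -> illegal
(1,2): no bracket -> illegal
(1,3): no bracket -> illegal
(2,1): flips 2 -> legal
(2,4): no bracket -> illegal
(2,6): flips 2 -> legal
(3,1): no bracket -> illegal
(3,6): no bracket -> illegal
(4,1): flips 1 -> legal
(4,2): no bracket -> illegal
(4,5): flips 3 -> legal
(4,6): no bracket -> illegal
(5,5): flips 1 -> legal
(6,3): no bracket -> illegal
(6,4): no bracket -> illegal
(6,5): flips 1 -> legal
W mobility = 6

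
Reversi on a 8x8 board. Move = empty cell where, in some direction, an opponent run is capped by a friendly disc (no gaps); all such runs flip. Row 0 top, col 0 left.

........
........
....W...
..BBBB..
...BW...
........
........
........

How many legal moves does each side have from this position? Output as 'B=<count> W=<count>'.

-- B to move --
(1,3): flips 1 -> legal
(1,4): flips 1 -> legal
(1,5): flips 1 -> legal
(2,3): no bracket -> illegal
(2,5): no bracket -> illegal
(4,5): flips 1 -> legal
(5,3): flips 1 -> legal
(5,4): flips 1 -> legal
(5,5): flips 1 -> legal
B mobility = 7
-- W to move --
(2,1): no bracket -> illegal
(2,2): flips 1 -> legal
(2,3): no bracket -> illegal
(2,5): no bracket -> illegal
(2,6): flips 1 -> legal
(3,1): no bracket -> illegal
(3,6): no bracket -> illegal
(4,1): no bracket -> illegal
(4,2): flips 2 -> legal
(4,5): no bracket -> illegal
(4,6): flips 1 -> legal
(5,2): no bracket -> illegal
(5,3): no bracket -> illegal
(5,4): no bracket -> illegal
W mobility = 4

Answer: B=7 W=4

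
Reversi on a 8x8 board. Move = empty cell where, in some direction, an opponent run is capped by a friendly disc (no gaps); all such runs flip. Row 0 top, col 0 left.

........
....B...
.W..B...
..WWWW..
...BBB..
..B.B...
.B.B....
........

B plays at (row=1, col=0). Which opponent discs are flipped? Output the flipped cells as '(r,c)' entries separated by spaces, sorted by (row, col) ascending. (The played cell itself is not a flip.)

Answer: (2,1) (3,2)

Derivation:
Dir NW: edge -> no flip
Dir N: first cell '.' (not opp) -> no flip
Dir NE: first cell '.' (not opp) -> no flip
Dir W: edge -> no flip
Dir E: first cell '.' (not opp) -> no flip
Dir SW: edge -> no flip
Dir S: first cell '.' (not opp) -> no flip
Dir SE: opp run (2,1) (3,2) capped by B -> flip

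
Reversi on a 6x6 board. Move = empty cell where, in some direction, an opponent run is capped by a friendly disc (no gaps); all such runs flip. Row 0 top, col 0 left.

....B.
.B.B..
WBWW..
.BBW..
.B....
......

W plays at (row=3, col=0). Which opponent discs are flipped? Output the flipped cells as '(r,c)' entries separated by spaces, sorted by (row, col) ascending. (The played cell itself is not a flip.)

Dir NW: edge -> no flip
Dir N: first cell 'W' (not opp) -> no flip
Dir NE: opp run (2,1), next='.' -> no flip
Dir W: edge -> no flip
Dir E: opp run (3,1) (3,2) capped by W -> flip
Dir SW: edge -> no flip
Dir S: first cell '.' (not opp) -> no flip
Dir SE: opp run (4,1), next='.' -> no flip

Answer: (3,1) (3,2)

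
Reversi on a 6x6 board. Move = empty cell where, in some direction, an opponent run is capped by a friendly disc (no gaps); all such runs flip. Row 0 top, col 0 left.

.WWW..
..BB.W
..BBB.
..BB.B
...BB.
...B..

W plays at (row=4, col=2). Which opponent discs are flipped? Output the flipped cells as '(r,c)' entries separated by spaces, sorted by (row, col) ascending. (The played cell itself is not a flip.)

Answer: (1,2) (2,2) (2,4) (3,2) (3,3)

Derivation:
Dir NW: first cell '.' (not opp) -> no flip
Dir N: opp run (3,2) (2,2) (1,2) capped by W -> flip
Dir NE: opp run (3,3) (2,4) capped by W -> flip
Dir W: first cell '.' (not opp) -> no flip
Dir E: opp run (4,3) (4,4), next='.' -> no flip
Dir SW: first cell '.' (not opp) -> no flip
Dir S: first cell '.' (not opp) -> no flip
Dir SE: opp run (5,3), next=edge -> no flip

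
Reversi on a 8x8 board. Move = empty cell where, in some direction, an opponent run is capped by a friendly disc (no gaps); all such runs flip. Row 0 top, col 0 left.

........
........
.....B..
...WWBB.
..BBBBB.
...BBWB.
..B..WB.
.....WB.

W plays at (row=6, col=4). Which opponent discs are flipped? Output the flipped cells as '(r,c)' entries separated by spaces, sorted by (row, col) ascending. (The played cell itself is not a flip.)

Dir NW: opp run (5,3) (4,2), next='.' -> no flip
Dir N: opp run (5,4) (4,4) capped by W -> flip
Dir NE: first cell 'W' (not opp) -> no flip
Dir W: first cell '.' (not opp) -> no flip
Dir E: first cell 'W' (not opp) -> no flip
Dir SW: first cell '.' (not opp) -> no flip
Dir S: first cell '.' (not opp) -> no flip
Dir SE: first cell 'W' (not opp) -> no flip

Answer: (4,4) (5,4)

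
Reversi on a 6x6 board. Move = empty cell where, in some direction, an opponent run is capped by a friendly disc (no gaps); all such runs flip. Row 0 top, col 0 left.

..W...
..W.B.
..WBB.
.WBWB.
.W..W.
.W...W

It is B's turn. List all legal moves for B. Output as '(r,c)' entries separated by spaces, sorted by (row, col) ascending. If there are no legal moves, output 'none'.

(0,1): flips 1 -> legal
(0,3): no bracket -> illegal
(1,1): no bracket -> illegal
(1,3): no bracket -> illegal
(2,0): no bracket -> illegal
(2,1): flips 1 -> legal
(3,0): flips 1 -> legal
(3,5): no bracket -> illegal
(4,0): no bracket -> illegal
(4,2): flips 1 -> legal
(4,3): flips 1 -> legal
(4,5): no bracket -> illegal
(5,0): flips 1 -> legal
(5,2): no bracket -> illegal
(5,3): no bracket -> illegal
(5,4): flips 1 -> legal

Answer: (0,1) (2,1) (3,0) (4,2) (4,3) (5,0) (5,4)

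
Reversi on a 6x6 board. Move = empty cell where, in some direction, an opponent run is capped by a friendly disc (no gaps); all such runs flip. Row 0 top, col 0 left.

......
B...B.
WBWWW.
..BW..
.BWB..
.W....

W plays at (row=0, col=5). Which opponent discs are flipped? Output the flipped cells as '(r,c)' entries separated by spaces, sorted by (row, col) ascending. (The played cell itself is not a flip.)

Answer: (1,4)

Derivation:
Dir NW: edge -> no flip
Dir N: edge -> no flip
Dir NE: edge -> no flip
Dir W: first cell '.' (not opp) -> no flip
Dir E: edge -> no flip
Dir SW: opp run (1,4) capped by W -> flip
Dir S: first cell '.' (not opp) -> no flip
Dir SE: edge -> no flip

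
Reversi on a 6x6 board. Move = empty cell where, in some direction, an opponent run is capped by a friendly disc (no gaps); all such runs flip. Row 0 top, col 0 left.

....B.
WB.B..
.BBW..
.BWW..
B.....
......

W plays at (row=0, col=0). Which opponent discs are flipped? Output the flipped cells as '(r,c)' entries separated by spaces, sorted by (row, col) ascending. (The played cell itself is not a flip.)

Answer: (1,1) (2,2)

Derivation:
Dir NW: edge -> no flip
Dir N: edge -> no flip
Dir NE: edge -> no flip
Dir W: edge -> no flip
Dir E: first cell '.' (not opp) -> no flip
Dir SW: edge -> no flip
Dir S: first cell 'W' (not opp) -> no flip
Dir SE: opp run (1,1) (2,2) capped by W -> flip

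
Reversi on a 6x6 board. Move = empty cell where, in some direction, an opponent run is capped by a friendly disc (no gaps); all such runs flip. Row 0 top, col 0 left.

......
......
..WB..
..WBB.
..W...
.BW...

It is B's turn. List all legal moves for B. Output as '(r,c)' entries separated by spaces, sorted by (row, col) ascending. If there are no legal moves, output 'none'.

(1,1): flips 1 -> legal
(1,2): no bracket -> illegal
(1,3): no bracket -> illegal
(2,1): flips 1 -> legal
(3,1): flips 1 -> legal
(4,1): flips 1 -> legal
(4,3): no bracket -> illegal
(5,3): flips 1 -> legal

Answer: (1,1) (2,1) (3,1) (4,1) (5,3)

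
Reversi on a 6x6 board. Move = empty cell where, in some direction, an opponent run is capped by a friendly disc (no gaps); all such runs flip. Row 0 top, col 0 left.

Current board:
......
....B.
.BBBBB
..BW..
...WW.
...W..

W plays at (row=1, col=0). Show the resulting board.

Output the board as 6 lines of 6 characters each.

Place W at (1,0); scan 8 dirs for brackets.
Dir NW: edge -> no flip
Dir N: first cell '.' (not opp) -> no flip
Dir NE: first cell '.' (not opp) -> no flip
Dir W: edge -> no flip
Dir E: first cell '.' (not opp) -> no flip
Dir SW: edge -> no flip
Dir S: first cell '.' (not opp) -> no flip
Dir SE: opp run (2,1) (3,2) capped by W -> flip
All flips: (2,1) (3,2)

Answer: ......
W...B.
.WBBBB
..WW..
...WW.
...W..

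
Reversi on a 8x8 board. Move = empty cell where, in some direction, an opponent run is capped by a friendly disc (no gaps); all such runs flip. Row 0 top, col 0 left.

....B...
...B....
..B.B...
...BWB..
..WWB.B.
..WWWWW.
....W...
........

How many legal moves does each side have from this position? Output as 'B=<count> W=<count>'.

Answer: B=7 W=9

Derivation:
-- B to move --
(2,3): no bracket -> illegal
(2,5): no bracket -> illegal
(3,1): no bracket -> illegal
(3,2): no bracket -> illegal
(4,1): flips 2 -> legal
(4,5): no bracket -> illegal
(4,7): no bracket -> illegal
(5,1): flips 1 -> legal
(5,7): no bracket -> illegal
(6,1): no bracket -> illegal
(6,2): flips 1 -> legal
(6,3): flips 2 -> legal
(6,5): no bracket -> illegal
(6,6): flips 2 -> legal
(6,7): no bracket -> illegal
(7,3): flips 2 -> legal
(7,4): flips 2 -> legal
(7,5): no bracket -> illegal
B mobility = 7
-- W to move --
(0,2): no bracket -> illegal
(0,3): no bracket -> illegal
(0,5): no bracket -> illegal
(1,1): flips 3 -> legal
(1,2): no bracket -> illegal
(1,4): flips 1 -> legal
(1,5): flips 2 -> legal
(2,1): no bracket -> illegal
(2,3): flips 1 -> legal
(2,5): no bracket -> illegal
(2,6): flips 2 -> legal
(3,1): no bracket -> illegal
(3,2): flips 1 -> legal
(3,6): flips 2 -> legal
(3,7): flips 1 -> legal
(4,5): flips 1 -> legal
(4,7): no bracket -> illegal
(5,7): no bracket -> illegal
W mobility = 9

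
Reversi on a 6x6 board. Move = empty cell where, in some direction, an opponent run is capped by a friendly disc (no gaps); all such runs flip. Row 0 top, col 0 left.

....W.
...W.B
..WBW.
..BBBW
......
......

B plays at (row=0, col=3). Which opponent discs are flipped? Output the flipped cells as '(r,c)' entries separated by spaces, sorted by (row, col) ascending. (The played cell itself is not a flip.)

Answer: (1,3)

Derivation:
Dir NW: edge -> no flip
Dir N: edge -> no flip
Dir NE: edge -> no flip
Dir W: first cell '.' (not opp) -> no flip
Dir E: opp run (0,4), next='.' -> no flip
Dir SW: first cell '.' (not opp) -> no flip
Dir S: opp run (1,3) capped by B -> flip
Dir SE: first cell '.' (not opp) -> no flip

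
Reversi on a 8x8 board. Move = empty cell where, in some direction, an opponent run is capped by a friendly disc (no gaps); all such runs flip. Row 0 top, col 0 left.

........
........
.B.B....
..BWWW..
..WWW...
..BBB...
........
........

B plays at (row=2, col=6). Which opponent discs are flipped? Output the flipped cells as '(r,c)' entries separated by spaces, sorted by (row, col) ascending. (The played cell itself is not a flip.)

Answer: (3,5) (4,4)

Derivation:
Dir NW: first cell '.' (not opp) -> no flip
Dir N: first cell '.' (not opp) -> no flip
Dir NE: first cell '.' (not opp) -> no flip
Dir W: first cell '.' (not opp) -> no flip
Dir E: first cell '.' (not opp) -> no flip
Dir SW: opp run (3,5) (4,4) capped by B -> flip
Dir S: first cell '.' (not opp) -> no flip
Dir SE: first cell '.' (not opp) -> no flip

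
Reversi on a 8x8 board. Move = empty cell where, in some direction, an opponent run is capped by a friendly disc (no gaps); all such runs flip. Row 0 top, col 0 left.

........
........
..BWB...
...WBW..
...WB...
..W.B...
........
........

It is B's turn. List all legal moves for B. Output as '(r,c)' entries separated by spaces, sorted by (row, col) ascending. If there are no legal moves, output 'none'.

(1,2): flips 1 -> legal
(1,3): no bracket -> illegal
(1,4): no bracket -> illegal
(2,5): no bracket -> illegal
(2,6): flips 1 -> legal
(3,2): flips 2 -> legal
(3,6): flips 1 -> legal
(4,1): no bracket -> illegal
(4,2): flips 2 -> legal
(4,5): no bracket -> illegal
(4,6): flips 1 -> legal
(5,1): no bracket -> illegal
(5,3): no bracket -> illegal
(6,1): flips 2 -> legal
(6,2): no bracket -> illegal
(6,3): no bracket -> illegal

Answer: (1,2) (2,6) (3,2) (3,6) (4,2) (4,6) (6,1)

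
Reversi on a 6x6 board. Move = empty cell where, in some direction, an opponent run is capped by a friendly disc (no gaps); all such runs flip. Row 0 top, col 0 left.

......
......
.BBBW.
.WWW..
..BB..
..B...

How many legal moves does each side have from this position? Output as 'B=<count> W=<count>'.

-- B to move --
(1,3): no bracket -> illegal
(1,4): no bracket -> illegal
(1,5): flips 2 -> legal
(2,0): flips 1 -> legal
(2,5): flips 1 -> legal
(3,0): no bracket -> illegal
(3,4): no bracket -> illegal
(3,5): no bracket -> illegal
(4,0): flips 1 -> legal
(4,1): flips 2 -> legal
(4,4): flips 1 -> legal
B mobility = 6
-- W to move --
(1,0): flips 1 -> legal
(1,1): flips 2 -> legal
(1,2): flips 1 -> legal
(1,3): flips 2 -> legal
(1,4): flips 1 -> legal
(2,0): flips 3 -> legal
(3,0): no bracket -> illegal
(3,4): no bracket -> illegal
(4,1): no bracket -> illegal
(4,4): no bracket -> illegal
(5,1): flips 1 -> legal
(5,3): flips 2 -> legal
(5,4): flips 1 -> legal
W mobility = 9

Answer: B=6 W=9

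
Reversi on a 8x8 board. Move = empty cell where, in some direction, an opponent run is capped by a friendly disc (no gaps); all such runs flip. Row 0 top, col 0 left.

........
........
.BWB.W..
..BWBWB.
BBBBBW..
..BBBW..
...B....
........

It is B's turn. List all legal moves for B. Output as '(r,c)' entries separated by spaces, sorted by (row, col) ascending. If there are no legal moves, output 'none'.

(1,1): flips 2 -> legal
(1,2): flips 1 -> legal
(1,3): no bracket -> illegal
(1,4): flips 1 -> legal
(1,5): no bracket -> illegal
(1,6): flips 1 -> legal
(2,4): flips 1 -> legal
(2,6): flips 1 -> legal
(3,1): no bracket -> illegal
(4,6): flips 1 -> legal
(5,6): flips 2 -> legal
(6,4): no bracket -> illegal
(6,5): no bracket -> illegal
(6,6): flips 1 -> legal

Answer: (1,1) (1,2) (1,4) (1,6) (2,4) (2,6) (4,6) (5,6) (6,6)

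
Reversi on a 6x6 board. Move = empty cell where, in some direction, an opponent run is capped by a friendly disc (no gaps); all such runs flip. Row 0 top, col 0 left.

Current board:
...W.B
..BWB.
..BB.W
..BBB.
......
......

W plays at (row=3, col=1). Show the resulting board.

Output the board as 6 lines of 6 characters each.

Answer: ...W.B
..BWB.
..WB.W
.WBBB.
......
......

Derivation:
Place W at (3,1); scan 8 dirs for brackets.
Dir NW: first cell '.' (not opp) -> no flip
Dir N: first cell '.' (not opp) -> no flip
Dir NE: opp run (2,2) capped by W -> flip
Dir W: first cell '.' (not opp) -> no flip
Dir E: opp run (3,2) (3,3) (3,4), next='.' -> no flip
Dir SW: first cell '.' (not opp) -> no flip
Dir S: first cell '.' (not opp) -> no flip
Dir SE: first cell '.' (not opp) -> no flip
All flips: (2,2)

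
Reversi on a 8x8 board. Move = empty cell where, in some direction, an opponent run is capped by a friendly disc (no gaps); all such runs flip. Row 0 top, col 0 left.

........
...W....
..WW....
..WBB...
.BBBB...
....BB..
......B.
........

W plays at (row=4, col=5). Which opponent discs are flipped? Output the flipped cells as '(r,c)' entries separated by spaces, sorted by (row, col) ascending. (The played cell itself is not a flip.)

Answer: (3,4)

Derivation:
Dir NW: opp run (3,4) capped by W -> flip
Dir N: first cell '.' (not opp) -> no flip
Dir NE: first cell '.' (not opp) -> no flip
Dir W: opp run (4,4) (4,3) (4,2) (4,1), next='.' -> no flip
Dir E: first cell '.' (not opp) -> no flip
Dir SW: opp run (5,4), next='.' -> no flip
Dir S: opp run (5,5), next='.' -> no flip
Dir SE: first cell '.' (not opp) -> no flip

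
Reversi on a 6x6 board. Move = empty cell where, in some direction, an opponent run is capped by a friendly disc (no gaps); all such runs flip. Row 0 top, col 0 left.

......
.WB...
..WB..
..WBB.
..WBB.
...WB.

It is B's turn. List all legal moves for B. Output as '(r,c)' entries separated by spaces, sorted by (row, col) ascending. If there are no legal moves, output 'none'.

Answer: (0,0) (1,0) (2,1) (3,1) (4,1) (5,1) (5,2)

Derivation:
(0,0): flips 2 -> legal
(0,1): no bracket -> illegal
(0,2): no bracket -> illegal
(1,0): flips 1 -> legal
(1,3): no bracket -> illegal
(2,0): no bracket -> illegal
(2,1): flips 2 -> legal
(3,1): flips 1 -> legal
(4,1): flips 2 -> legal
(5,1): flips 1 -> legal
(5,2): flips 4 -> legal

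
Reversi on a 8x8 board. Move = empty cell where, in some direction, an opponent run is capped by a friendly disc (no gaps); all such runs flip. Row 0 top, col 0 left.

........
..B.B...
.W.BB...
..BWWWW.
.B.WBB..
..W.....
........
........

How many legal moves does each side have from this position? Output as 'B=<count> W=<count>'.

-- B to move --
(1,0): flips 1 -> legal
(1,1): no bracket -> illegal
(2,0): no bracket -> illegal
(2,2): flips 1 -> legal
(2,5): flips 1 -> legal
(2,6): flips 1 -> legal
(2,7): flips 1 -> legal
(3,0): flips 1 -> legal
(3,1): no bracket -> illegal
(3,7): flips 4 -> legal
(4,2): flips 2 -> legal
(4,6): flips 1 -> legal
(4,7): no bracket -> illegal
(5,1): no bracket -> illegal
(5,3): flips 2 -> legal
(5,4): flips 1 -> legal
(6,1): no bracket -> illegal
(6,2): no bracket -> illegal
(6,3): flips 1 -> legal
B mobility = 12
-- W to move --
(0,1): flips 2 -> legal
(0,2): no bracket -> illegal
(0,3): flips 1 -> legal
(0,4): flips 2 -> legal
(0,5): no bracket -> illegal
(1,1): no bracket -> illegal
(1,3): flips 2 -> legal
(1,5): flips 1 -> legal
(2,2): no bracket -> illegal
(2,5): no bracket -> illegal
(3,0): flips 1 -> legal
(3,1): flips 1 -> legal
(4,0): no bracket -> illegal
(4,2): no bracket -> illegal
(4,6): flips 2 -> legal
(5,0): no bracket -> illegal
(5,1): no bracket -> illegal
(5,3): flips 1 -> legal
(5,4): flips 2 -> legal
(5,5): flips 2 -> legal
(5,6): flips 1 -> legal
W mobility = 12

Answer: B=12 W=12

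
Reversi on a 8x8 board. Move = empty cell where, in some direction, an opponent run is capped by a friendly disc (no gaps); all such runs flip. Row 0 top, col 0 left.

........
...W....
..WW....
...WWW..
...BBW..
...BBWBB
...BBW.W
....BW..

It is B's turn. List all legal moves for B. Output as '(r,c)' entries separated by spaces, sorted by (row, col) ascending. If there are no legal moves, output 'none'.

Answer: (0,3) (1,1) (1,2) (2,4) (2,5) (2,6) (3,6) (4,6) (6,6) (7,6) (7,7)

Derivation:
(0,2): no bracket -> illegal
(0,3): flips 3 -> legal
(0,4): no bracket -> illegal
(1,1): flips 2 -> legal
(1,2): flips 3 -> legal
(1,4): no bracket -> illegal
(2,1): no bracket -> illegal
(2,4): flips 1 -> legal
(2,5): flips 1 -> legal
(2,6): flips 1 -> legal
(3,1): no bracket -> illegal
(3,2): no bracket -> illegal
(3,6): flips 1 -> legal
(4,2): no bracket -> illegal
(4,6): flips 2 -> legal
(6,6): flips 2 -> legal
(7,6): flips 2 -> legal
(7,7): flips 1 -> legal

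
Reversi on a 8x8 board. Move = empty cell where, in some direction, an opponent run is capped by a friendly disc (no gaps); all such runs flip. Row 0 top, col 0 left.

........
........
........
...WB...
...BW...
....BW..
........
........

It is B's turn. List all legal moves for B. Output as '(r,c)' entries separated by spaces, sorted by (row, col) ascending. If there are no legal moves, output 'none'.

Answer: (2,3) (3,2) (4,5) (5,6)

Derivation:
(2,2): no bracket -> illegal
(2,3): flips 1 -> legal
(2,4): no bracket -> illegal
(3,2): flips 1 -> legal
(3,5): no bracket -> illegal
(4,2): no bracket -> illegal
(4,5): flips 1 -> legal
(4,6): no bracket -> illegal
(5,3): no bracket -> illegal
(5,6): flips 1 -> legal
(6,4): no bracket -> illegal
(6,5): no bracket -> illegal
(6,6): no bracket -> illegal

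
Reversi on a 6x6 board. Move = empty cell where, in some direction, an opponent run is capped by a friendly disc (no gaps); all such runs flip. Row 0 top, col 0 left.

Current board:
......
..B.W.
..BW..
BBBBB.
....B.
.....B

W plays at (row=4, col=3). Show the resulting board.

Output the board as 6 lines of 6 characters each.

Answer: ......
..B.W.
..BW..
BBBWB.
...WB.
.....B

Derivation:
Place W at (4,3); scan 8 dirs for brackets.
Dir NW: opp run (3,2), next='.' -> no flip
Dir N: opp run (3,3) capped by W -> flip
Dir NE: opp run (3,4), next='.' -> no flip
Dir W: first cell '.' (not opp) -> no flip
Dir E: opp run (4,4), next='.' -> no flip
Dir SW: first cell '.' (not opp) -> no flip
Dir S: first cell '.' (not opp) -> no flip
Dir SE: first cell '.' (not opp) -> no flip
All flips: (3,3)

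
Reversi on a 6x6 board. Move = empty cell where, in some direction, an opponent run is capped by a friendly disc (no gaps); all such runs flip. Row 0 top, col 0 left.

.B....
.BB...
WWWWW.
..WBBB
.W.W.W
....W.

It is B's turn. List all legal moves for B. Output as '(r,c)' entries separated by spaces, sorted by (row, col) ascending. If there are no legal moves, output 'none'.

Answer: (1,3) (1,4) (1,5) (3,0) (3,1) (4,2) (5,2) (5,3) (5,5)

Derivation:
(1,0): no bracket -> illegal
(1,3): flips 2 -> legal
(1,4): flips 1 -> legal
(1,5): flips 1 -> legal
(2,5): no bracket -> illegal
(3,0): flips 1 -> legal
(3,1): flips 2 -> legal
(4,0): no bracket -> illegal
(4,2): flips 2 -> legal
(4,4): no bracket -> illegal
(5,0): no bracket -> illegal
(5,1): no bracket -> illegal
(5,2): flips 1 -> legal
(5,3): flips 1 -> legal
(5,5): flips 1 -> legal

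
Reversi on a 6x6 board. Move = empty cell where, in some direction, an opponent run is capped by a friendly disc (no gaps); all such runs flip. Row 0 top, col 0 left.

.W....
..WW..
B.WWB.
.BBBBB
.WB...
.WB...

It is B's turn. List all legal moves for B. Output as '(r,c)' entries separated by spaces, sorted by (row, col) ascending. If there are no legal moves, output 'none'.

(0,0): no bracket -> illegal
(0,2): flips 3 -> legal
(0,3): flips 2 -> legal
(0,4): flips 2 -> legal
(1,0): no bracket -> illegal
(1,1): flips 1 -> legal
(1,4): flips 1 -> legal
(2,1): flips 2 -> legal
(3,0): flips 1 -> legal
(4,0): flips 1 -> legal
(5,0): flips 2 -> legal

Answer: (0,2) (0,3) (0,4) (1,1) (1,4) (2,1) (3,0) (4,0) (5,0)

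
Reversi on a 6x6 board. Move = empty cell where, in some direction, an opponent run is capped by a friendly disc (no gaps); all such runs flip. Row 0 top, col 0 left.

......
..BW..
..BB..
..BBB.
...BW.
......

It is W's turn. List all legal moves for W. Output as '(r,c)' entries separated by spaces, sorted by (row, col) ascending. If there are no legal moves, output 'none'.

(0,1): no bracket -> illegal
(0,2): no bracket -> illegal
(0,3): no bracket -> illegal
(1,1): flips 3 -> legal
(1,4): no bracket -> illegal
(2,1): no bracket -> illegal
(2,4): flips 1 -> legal
(2,5): no bracket -> illegal
(3,1): flips 1 -> legal
(3,5): no bracket -> illegal
(4,1): no bracket -> illegal
(4,2): flips 1 -> legal
(4,5): no bracket -> illegal
(5,2): no bracket -> illegal
(5,3): flips 3 -> legal
(5,4): no bracket -> illegal

Answer: (1,1) (2,4) (3,1) (4,2) (5,3)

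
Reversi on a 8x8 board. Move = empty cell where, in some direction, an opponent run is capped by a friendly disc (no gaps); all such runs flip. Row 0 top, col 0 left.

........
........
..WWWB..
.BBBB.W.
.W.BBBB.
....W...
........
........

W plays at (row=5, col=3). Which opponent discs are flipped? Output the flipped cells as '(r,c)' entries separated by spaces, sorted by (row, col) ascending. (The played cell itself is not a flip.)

Answer: (3,3) (4,3)

Derivation:
Dir NW: first cell '.' (not opp) -> no flip
Dir N: opp run (4,3) (3,3) capped by W -> flip
Dir NE: opp run (4,4), next='.' -> no flip
Dir W: first cell '.' (not opp) -> no flip
Dir E: first cell 'W' (not opp) -> no flip
Dir SW: first cell '.' (not opp) -> no flip
Dir S: first cell '.' (not opp) -> no flip
Dir SE: first cell '.' (not opp) -> no flip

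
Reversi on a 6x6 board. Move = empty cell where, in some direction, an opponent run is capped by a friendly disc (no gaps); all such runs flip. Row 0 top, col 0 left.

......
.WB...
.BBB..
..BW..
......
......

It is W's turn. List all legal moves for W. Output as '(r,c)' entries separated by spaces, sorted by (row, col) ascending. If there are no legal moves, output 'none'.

Answer: (1,3) (3,1)

Derivation:
(0,1): no bracket -> illegal
(0,2): no bracket -> illegal
(0,3): no bracket -> illegal
(1,0): no bracket -> illegal
(1,3): flips 2 -> legal
(1,4): no bracket -> illegal
(2,0): no bracket -> illegal
(2,4): no bracket -> illegal
(3,0): no bracket -> illegal
(3,1): flips 2 -> legal
(3,4): no bracket -> illegal
(4,1): no bracket -> illegal
(4,2): no bracket -> illegal
(4,3): no bracket -> illegal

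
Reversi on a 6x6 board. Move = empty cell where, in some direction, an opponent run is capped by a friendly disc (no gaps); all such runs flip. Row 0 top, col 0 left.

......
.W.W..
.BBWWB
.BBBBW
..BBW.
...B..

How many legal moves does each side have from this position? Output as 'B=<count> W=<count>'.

-- B to move --
(0,0): flips 1 -> legal
(0,1): flips 1 -> legal
(0,2): no bracket -> illegal
(0,3): flips 2 -> legal
(0,4): flips 1 -> legal
(1,0): no bracket -> illegal
(1,2): flips 1 -> legal
(1,4): flips 2 -> legal
(1,5): flips 1 -> legal
(2,0): no bracket -> illegal
(4,5): flips 2 -> legal
(5,4): flips 1 -> legal
(5,5): flips 1 -> legal
B mobility = 10
-- W to move --
(1,0): no bracket -> illegal
(1,2): no bracket -> illegal
(1,4): no bracket -> illegal
(1,5): flips 1 -> legal
(2,0): flips 2 -> legal
(3,0): flips 4 -> legal
(4,0): flips 2 -> legal
(4,1): flips 5 -> legal
(4,5): flips 1 -> legal
(5,1): flips 2 -> legal
(5,2): no bracket -> illegal
(5,4): no bracket -> illegal
W mobility = 7

Answer: B=10 W=7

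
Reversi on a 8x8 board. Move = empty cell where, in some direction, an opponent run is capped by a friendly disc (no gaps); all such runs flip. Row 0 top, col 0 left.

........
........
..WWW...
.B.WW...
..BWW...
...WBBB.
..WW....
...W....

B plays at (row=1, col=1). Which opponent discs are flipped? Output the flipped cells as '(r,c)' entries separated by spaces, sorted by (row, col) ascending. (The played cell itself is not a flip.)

Dir NW: first cell '.' (not opp) -> no flip
Dir N: first cell '.' (not opp) -> no flip
Dir NE: first cell '.' (not opp) -> no flip
Dir W: first cell '.' (not opp) -> no flip
Dir E: first cell '.' (not opp) -> no flip
Dir SW: first cell '.' (not opp) -> no flip
Dir S: first cell '.' (not opp) -> no flip
Dir SE: opp run (2,2) (3,3) (4,4) capped by B -> flip

Answer: (2,2) (3,3) (4,4)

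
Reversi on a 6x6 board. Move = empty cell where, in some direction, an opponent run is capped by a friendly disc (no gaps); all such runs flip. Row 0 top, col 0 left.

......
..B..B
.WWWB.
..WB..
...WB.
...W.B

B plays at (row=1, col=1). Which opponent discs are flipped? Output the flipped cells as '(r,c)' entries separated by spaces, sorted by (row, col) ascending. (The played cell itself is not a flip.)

Answer: (2,2)

Derivation:
Dir NW: first cell '.' (not opp) -> no flip
Dir N: first cell '.' (not opp) -> no flip
Dir NE: first cell '.' (not opp) -> no flip
Dir W: first cell '.' (not opp) -> no flip
Dir E: first cell 'B' (not opp) -> no flip
Dir SW: first cell '.' (not opp) -> no flip
Dir S: opp run (2,1), next='.' -> no flip
Dir SE: opp run (2,2) capped by B -> flip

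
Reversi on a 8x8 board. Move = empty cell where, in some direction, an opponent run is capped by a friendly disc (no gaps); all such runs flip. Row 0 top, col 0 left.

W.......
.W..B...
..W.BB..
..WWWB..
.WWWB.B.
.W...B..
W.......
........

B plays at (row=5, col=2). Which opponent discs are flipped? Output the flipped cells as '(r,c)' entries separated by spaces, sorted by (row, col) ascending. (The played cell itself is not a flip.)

Answer: (3,4) (4,3)

Derivation:
Dir NW: opp run (4,1), next='.' -> no flip
Dir N: opp run (4,2) (3,2) (2,2), next='.' -> no flip
Dir NE: opp run (4,3) (3,4) capped by B -> flip
Dir W: opp run (5,1), next='.' -> no flip
Dir E: first cell '.' (not opp) -> no flip
Dir SW: first cell '.' (not opp) -> no flip
Dir S: first cell '.' (not opp) -> no flip
Dir SE: first cell '.' (not opp) -> no flip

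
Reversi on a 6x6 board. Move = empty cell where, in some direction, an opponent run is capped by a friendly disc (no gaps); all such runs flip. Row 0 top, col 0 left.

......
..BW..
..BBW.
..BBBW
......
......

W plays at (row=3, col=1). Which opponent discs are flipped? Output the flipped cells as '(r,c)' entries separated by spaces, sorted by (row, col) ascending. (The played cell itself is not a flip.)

Dir NW: first cell '.' (not opp) -> no flip
Dir N: first cell '.' (not opp) -> no flip
Dir NE: opp run (2,2) capped by W -> flip
Dir W: first cell '.' (not opp) -> no flip
Dir E: opp run (3,2) (3,3) (3,4) capped by W -> flip
Dir SW: first cell '.' (not opp) -> no flip
Dir S: first cell '.' (not opp) -> no flip
Dir SE: first cell '.' (not opp) -> no flip

Answer: (2,2) (3,2) (3,3) (3,4)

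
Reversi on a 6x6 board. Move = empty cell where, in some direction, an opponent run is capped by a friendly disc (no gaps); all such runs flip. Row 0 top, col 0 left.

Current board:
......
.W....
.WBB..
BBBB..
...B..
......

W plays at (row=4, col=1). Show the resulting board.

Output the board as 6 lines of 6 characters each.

Place W at (4,1); scan 8 dirs for brackets.
Dir NW: opp run (3,0), next=edge -> no flip
Dir N: opp run (3,1) capped by W -> flip
Dir NE: opp run (3,2) (2,3), next='.' -> no flip
Dir W: first cell '.' (not opp) -> no flip
Dir E: first cell '.' (not opp) -> no flip
Dir SW: first cell '.' (not opp) -> no flip
Dir S: first cell '.' (not opp) -> no flip
Dir SE: first cell '.' (not opp) -> no flip
All flips: (3,1)

Answer: ......
.W....
.WBB..
BWBB..
.W.B..
......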